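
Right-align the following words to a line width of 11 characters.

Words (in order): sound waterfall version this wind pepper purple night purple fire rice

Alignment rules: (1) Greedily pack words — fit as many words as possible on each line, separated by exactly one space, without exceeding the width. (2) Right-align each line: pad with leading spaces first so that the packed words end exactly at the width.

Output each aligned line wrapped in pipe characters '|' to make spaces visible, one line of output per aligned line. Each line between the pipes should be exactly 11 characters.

Line 1: ['sound'] (min_width=5, slack=6)
Line 2: ['waterfall'] (min_width=9, slack=2)
Line 3: ['version'] (min_width=7, slack=4)
Line 4: ['this', 'wind'] (min_width=9, slack=2)
Line 5: ['pepper'] (min_width=6, slack=5)
Line 6: ['purple'] (min_width=6, slack=5)
Line 7: ['night'] (min_width=5, slack=6)
Line 8: ['purple', 'fire'] (min_width=11, slack=0)
Line 9: ['rice'] (min_width=4, slack=7)

Answer: |      sound|
|  waterfall|
|    version|
|  this wind|
|     pepper|
|     purple|
|      night|
|purple fire|
|       rice|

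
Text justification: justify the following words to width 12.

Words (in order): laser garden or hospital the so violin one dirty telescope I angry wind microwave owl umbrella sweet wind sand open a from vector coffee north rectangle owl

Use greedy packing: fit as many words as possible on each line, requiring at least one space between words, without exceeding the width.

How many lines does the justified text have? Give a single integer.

Line 1: ['laser', 'garden'] (min_width=12, slack=0)
Line 2: ['or', 'hospital'] (min_width=11, slack=1)
Line 3: ['the', 'so'] (min_width=6, slack=6)
Line 4: ['violin', 'one'] (min_width=10, slack=2)
Line 5: ['dirty'] (min_width=5, slack=7)
Line 6: ['telescope', 'I'] (min_width=11, slack=1)
Line 7: ['angry', 'wind'] (min_width=10, slack=2)
Line 8: ['microwave'] (min_width=9, slack=3)
Line 9: ['owl', 'umbrella'] (min_width=12, slack=0)
Line 10: ['sweet', 'wind'] (min_width=10, slack=2)
Line 11: ['sand', 'open', 'a'] (min_width=11, slack=1)
Line 12: ['from', 'vector'] (min_width=11, slack=1)
Line 13: ['coffee', 'north'] (min_width=12, slack=0)
Line 14: ['rectangle'] (min_width=9, slack=3)
Line 15: ['owl'] (min_width=3, slack=9)
Total lines: 15

Answer: 15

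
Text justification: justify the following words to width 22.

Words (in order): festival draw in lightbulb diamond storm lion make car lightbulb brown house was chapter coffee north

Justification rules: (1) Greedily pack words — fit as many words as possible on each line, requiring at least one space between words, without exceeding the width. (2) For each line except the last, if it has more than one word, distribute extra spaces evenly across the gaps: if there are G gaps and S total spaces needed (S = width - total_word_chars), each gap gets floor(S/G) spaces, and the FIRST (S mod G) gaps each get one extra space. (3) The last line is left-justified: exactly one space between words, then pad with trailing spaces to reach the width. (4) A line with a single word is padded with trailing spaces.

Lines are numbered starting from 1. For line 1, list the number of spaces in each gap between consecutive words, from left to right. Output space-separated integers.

Line 1: ['festival', 'draw', 'in'] (min_width=16, slack=6)
Line 2: ['lightbulb', 'diamond'] (min_width=17, slack=5)
Line 3: ['storm', 'lion', 'make', 'car'] (min_width=19, slack=3)
Line 4: ['lightbulb', 'brown', 'house'] (min_width=21, slack=1)
Line 5: ['was', 'chapter', 'coffee'] (min_width=18, slack=4)
Line 6: ['north'] (min_width=5, slack=17)

Answer: 4 4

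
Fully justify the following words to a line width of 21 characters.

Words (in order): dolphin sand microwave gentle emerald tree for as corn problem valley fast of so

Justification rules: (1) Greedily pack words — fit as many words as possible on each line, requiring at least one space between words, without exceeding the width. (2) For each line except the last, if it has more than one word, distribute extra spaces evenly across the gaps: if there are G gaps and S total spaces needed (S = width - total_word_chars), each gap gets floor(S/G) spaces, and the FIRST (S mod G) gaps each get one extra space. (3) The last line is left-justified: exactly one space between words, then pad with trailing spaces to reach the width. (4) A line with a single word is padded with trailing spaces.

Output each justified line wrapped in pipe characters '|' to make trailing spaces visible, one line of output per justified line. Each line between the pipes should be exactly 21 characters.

Line 1: ['dolphin', 'sand'] (min_width=12, slack=9)
Line 2: ['microwave', 'gentle'] (min_width=16, slack=5)
Line 3: ['emerald', 'tree', 'for', 'as'] (min_width=19, slack=2)
Line 4: ['corn', 'problem', 'valley'] (min_width=19, slack=2)
Line 5: ['fast', 'of', 'so'] (min_width=10, slack=11)

Answer: |dolphin          sand|
|microwave      gentle|
|emerald  tree  for as|
|corn  problem  valley|
|fast of so           |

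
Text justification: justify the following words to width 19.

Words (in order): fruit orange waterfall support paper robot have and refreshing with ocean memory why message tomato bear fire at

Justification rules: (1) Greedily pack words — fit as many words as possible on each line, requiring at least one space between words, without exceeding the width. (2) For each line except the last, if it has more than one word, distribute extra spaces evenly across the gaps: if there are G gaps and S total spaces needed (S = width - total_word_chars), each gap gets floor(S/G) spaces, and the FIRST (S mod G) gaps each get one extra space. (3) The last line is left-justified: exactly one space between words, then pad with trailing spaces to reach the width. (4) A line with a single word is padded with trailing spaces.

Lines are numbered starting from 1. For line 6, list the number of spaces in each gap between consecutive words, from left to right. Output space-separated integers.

Answer: 1 1

Derivation:
Line 1: ['fruit', 'orange'] (min_width=12, slack=7)
Line 2: ['waterfall', 'support'] (min_width=17, slack=2)
Line 3: ['paper', 'robot', 'have'] (min_width=16, slack=3)
Line 4: ['and', 'refreshing', 'with'] (min_width=19, slack=0)
Line 5: ['ocean', 'memory', 'why'] (min_width=16, slack=3)
Line 6: ['message', 'tomato', 'bear'] (min_width=19, slack=0)
Line 7: ['fire', 'at'] (min_width=7, slack=12)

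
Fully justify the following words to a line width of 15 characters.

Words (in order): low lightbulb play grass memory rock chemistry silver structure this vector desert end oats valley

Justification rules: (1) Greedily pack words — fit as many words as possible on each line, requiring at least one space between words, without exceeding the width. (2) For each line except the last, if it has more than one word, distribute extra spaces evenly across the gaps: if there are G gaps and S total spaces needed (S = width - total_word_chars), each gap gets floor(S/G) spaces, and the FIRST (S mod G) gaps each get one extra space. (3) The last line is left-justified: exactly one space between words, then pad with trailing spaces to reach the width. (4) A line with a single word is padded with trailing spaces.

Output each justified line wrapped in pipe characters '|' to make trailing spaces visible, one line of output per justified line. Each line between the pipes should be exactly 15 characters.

Line 1: ['low', 'lightbulb'] (min_width=13, slack=2)
Line 2: ['play', 'grass'] (min_width=10, slack=5)
Line 3: ['memory', 'rock'] (min_width=11, slack=4)
Line 4: ['chemistry'] (min_width=9, slack=6)
Line 5: ['silver'] (min_width=6, slack=9)
Line 6: ['structure', 'this'] (min_width=14, slack=1)
Line 7: ['vector', 'desert'] (min_width=13, slack=2)
Line 8: ['end', 'oats', 'valley'] (min_width=15, slack=0)

Answer: |low   lightbulb|
|play      grass|
|memory     rock|
|chemistry      |
|silver         |
|structure  this|
|vector   desert|
|end oats valley|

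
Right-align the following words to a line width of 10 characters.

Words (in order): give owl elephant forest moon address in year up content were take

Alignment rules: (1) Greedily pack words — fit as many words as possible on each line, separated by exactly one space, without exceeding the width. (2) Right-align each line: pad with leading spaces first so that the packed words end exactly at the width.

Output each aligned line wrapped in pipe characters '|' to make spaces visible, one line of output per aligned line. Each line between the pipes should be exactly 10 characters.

Answer: |  give owl|
|  elephant|
|    forest|
|      moon|
|address in|
|   year up|
|   content|
| were take|

Derivation:
Line 1: ['give', 'owl'] (min_width=8, slack=2)
Line 2: ['elephant'] (min_width=8, slack=2)
Line 3: ['forest'] (min_width=6, slack=4)
Line 4: ['moon'] (min_width=4, slack=6)
Line 5: ['address', 'in'] (min_width=10, slack=0)
Line 6: ['year', 'up'] (min_width=7, slack=3)
Line 7: ['content'] (min_width=7, slack=3)
Line 8: ['were', 'take'] (min_width=9, slack=1)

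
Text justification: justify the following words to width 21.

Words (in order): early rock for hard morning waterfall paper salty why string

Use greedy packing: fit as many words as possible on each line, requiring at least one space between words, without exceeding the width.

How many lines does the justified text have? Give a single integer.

Line 1: ['early', 'rock', 'for', 'hard'] (min_width=19, slack=2)
Line 2: ['morning', 'waterfall'] (min_width=17, slack=4)
Line 3: ['paper', 'salty', 'why'] (min_width=15, slack=6)
Line 4: ['string'] (min_width=6, slack=15)
Total lines: 4

Answer: 4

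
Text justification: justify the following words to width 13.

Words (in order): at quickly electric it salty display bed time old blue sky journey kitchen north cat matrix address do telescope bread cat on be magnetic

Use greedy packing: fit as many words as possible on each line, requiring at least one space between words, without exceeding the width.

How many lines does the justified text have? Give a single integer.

Answer: 12

Derivation:
Line 1: ['at', 'quickly'] (min_width=10, slack=3)
Line 2: ['electric', 'it'] (min_width=11, slack=2)
Line 3: ['salty', 'display'] (min_width=13, slack=0)
Line 4: ['bed', 'time', 'old'] (min_width=12, slack=1)
Line 5: ['blue', 'sky'] (min_width=8, slack=5)
Line 6: ['journey'] (min_width=7, slack=6)
Line 7: ['kitchen', 'north'] (min_width=13, slack=0)
Line 8: ['cat', 'matrix'] (min_width=10, slack=3)
Line 9: ['address', 'do'] (min_width=10, slack=3)
Line 10: ['telescope'] (min_width=9, slack=4)
Line 11: ['bread', 'cat', 'on'] (min_width=12, slack=1)
Line 12: ['be', 'magnetic'] (min_width=11, slack=2)
Total lines: 12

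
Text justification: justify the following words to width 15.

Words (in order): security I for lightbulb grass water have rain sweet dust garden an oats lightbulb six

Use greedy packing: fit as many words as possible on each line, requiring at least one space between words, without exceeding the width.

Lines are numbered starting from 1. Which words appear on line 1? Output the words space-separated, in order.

Answer: security I for

Derivation:
Line 1: ['security', 'I', 'for'] (min_width=14, slack=1)
Line 2: ['lightbulb', 'grass'] (min_width=15, slack=0)
Line 3: ['water', 'have', 'rain'] (min_width=15, slack=0)
Line 4: ['sweet', 'dust'] (min_width=10, slack=5)
Line 5: ['garden', 'an', 'oats'] (min_width=14, slack=1)
Line 6: ['lightbulb', 'six'] (min_width=13, slack=2)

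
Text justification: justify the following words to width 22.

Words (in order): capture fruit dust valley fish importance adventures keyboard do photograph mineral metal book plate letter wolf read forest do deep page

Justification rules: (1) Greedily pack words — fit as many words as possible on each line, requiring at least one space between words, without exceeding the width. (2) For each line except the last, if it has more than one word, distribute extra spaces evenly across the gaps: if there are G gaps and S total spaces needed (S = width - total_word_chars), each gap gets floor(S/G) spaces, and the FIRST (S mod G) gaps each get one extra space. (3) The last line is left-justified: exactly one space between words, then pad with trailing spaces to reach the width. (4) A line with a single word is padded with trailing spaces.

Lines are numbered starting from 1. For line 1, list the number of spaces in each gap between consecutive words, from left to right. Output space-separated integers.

Line 1: ['capture', 'fruit', 'dust'] (min_width=18, slack=4)
Line 2: ['valley', 'fish', 'importance'] (min_width=22, slack=0)
Line 3: ['adventures', 'keyboard', 'do'] (min_width=22, slack=0)
Line 4: ['photograph', 'mineral'] (min_width=18, slack=4)
Line 5: ['metal', 'book', 'plate'] (min_width=16, slack=6)
Line 6: ['letter', 'wolf', 'read'] (min_width=16, slack=6)
Line 7: ['forest', 'do', 'deep', 'page'] (min_width=19, slack=3)

Answer: 3 3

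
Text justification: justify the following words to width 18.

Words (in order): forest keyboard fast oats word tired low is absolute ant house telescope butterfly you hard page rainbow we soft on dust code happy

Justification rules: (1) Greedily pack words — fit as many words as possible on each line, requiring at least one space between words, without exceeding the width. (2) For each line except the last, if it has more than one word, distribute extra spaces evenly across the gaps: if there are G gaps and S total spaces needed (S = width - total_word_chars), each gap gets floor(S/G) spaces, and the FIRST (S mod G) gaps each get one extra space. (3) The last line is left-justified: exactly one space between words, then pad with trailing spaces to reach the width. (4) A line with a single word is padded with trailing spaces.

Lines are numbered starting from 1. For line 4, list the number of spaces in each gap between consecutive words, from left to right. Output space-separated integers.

Line 1: ['forest', 'keyboard'] (min_width=15, slack=3)
Line 2: ['fast', 'oats', 'word'] (min_width=14, slack=4)
Line 3: ['tired', 'low', 'is'] (min_width=12, slack=6)
Line 4: ['absolute', 'ant', 'house'] (min_width=18, slack=0)
Line 5: ['telescope'] (min_width=9, slack=9)
Line 6: ['butterfly', 'you', 'hard'] (min_width=18, slack=0)
Line 7: ['page', 'rainbow', 'we'] (min_width=15, slack=3)
Line 8: ['soft', 'on', 'dust', 'code'] (min_width=17, slack=1)
Line 9: ['happy'] (min_width=5, slack=13)

Answer: 1 1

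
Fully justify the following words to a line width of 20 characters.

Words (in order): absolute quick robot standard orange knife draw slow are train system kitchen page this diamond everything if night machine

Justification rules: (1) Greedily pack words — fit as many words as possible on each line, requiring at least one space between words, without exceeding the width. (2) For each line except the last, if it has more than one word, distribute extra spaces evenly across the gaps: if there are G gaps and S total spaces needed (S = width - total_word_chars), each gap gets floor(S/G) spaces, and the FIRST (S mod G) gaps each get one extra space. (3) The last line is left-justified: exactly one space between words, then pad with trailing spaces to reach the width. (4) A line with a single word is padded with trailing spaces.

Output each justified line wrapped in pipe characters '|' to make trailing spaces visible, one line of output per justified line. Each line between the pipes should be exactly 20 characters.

Line 1: ['absolute', 'quick', 'robot'] (min_width=20, slack=0)
Line 2: ['standard', 'orange'] (min_width=15, slack=5)
Line 3: ['knife', 'draw', 'slow', 'are'] (min_width=19, slack=1)
Line 4: ['train', 'system', 'kitchen'] (min_width=20, slack=0)
Line 5: ['page', 'this', 'diamond'] (min_width=17, slack=3)
Line 6: ['everything', 'if', 'night'] (min_width=19, slack=1)
Line 7: ['machine'] (min_width=7, slack=13)

Answer: |absolute quick robot|
|standard      orange|
|knife  draw slow are|
|train system kitchen|
|page   this  diamond|
|everything  if night|
|machine             |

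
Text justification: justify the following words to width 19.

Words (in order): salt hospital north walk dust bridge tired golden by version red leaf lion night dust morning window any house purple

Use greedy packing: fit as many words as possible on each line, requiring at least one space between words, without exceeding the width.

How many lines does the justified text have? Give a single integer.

Answer: 7

Derivation:
Line 1: ['salt', 'hospital', 'north'] (min_width=19, slack=0)
Line 2: ['walk', 'dust', 'bridge'] (min_width=16, slack=3)
Line 3: ['tired', 'golden', 'by'] (min_width=15, slack=4)
Line 4: ['version', 'red', 'leaf'] (min_width=16, slack=3)
Line 5: ['lion', 'night', 'dust'] (min_width=15, slack=4)
Line 6: ['morning', 'window', 'any'] (min_width=18, slack=1)
Line 7: ['house', 'purple'] (min_width=12, slack=7)
Total lines: 7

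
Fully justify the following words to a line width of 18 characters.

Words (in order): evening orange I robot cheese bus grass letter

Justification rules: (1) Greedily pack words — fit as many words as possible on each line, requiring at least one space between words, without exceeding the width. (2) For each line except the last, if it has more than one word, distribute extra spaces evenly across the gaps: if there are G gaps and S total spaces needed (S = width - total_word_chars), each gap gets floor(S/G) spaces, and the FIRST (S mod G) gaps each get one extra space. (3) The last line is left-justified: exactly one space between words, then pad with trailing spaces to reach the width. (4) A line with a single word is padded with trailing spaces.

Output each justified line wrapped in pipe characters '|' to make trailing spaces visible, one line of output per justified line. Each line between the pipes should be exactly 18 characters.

Answer: |evening  orange  I|
|robot  cheese  bus|
|grass letter      |

Derivation:
Line 1: ['evening', 'orange', 'I'] (min_width=16, slack=2)
Line 2: ['robot', 'cheese', 'bus'] (min_width=16, slack=2)
Line 3: ['grass', 'letter'] (min_width=12, slack=6)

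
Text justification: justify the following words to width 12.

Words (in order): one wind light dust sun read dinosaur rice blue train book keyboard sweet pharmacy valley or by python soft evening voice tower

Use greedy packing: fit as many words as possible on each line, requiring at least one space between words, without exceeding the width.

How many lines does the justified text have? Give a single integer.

Line 1: ['one', 'wind'] (min_width=8, slack=4)
Line 2: ['light', 'dust'] (min_width=10, slack=2)
Line 3: ['sun', 'read'] (min_width=8, slack=4)
Line 4: ['dinosaur'] (min_width=8, slack=4)
Line 5: ['rice', 'blue'] (min_width=9, slack=3)
Line 6: ['train', 'book'] (min_width=10, slack=2)
Line 7: ['keyboard'] (min_width=8, slack=4)
Line 8: ['sweet'] (min_width=5, slack=7)
Line 9: ['pharmacy'] (min_width=8, slack=4)
Line 10: ['valley', 'or', 'by'] (min_width=12, slack=0)
Line 11: ['python', 'soft'] (min_width=11, slack=1)
Line 12: ['evening'] (min_width=7, slack=5)
Line 13: ['voice', 'tower'] (min_width=11, slack=1)
Total lines: 13

Answer: 13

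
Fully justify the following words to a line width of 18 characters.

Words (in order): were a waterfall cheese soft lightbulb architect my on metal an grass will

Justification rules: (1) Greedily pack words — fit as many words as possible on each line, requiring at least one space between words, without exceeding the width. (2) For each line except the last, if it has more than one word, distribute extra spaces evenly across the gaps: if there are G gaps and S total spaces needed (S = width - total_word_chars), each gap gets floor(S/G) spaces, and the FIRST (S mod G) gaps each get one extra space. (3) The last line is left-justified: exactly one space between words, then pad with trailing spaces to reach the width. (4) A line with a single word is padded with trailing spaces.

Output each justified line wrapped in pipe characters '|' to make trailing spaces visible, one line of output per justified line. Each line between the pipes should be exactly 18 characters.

Line 1: ['were', 'a', 'waterfall'] (min_width=16, slack=2)
Line 2: ['cheese', 'soft'] (min_width=11, slack=7)
Line 3: ['lightbulb'] (min_width=9, slack=9)
Line 4: ['architect', 'my', 'on'] (min_width=15, slack=3)
Line 5: ['metal', 'an', 'grass'] (min_width=14, slack=4)
Line 6: ['will'] (min_width=4, slack=14)

Answer: |were  a  waterfall|
|cheese        soft|
|lightbulb         |
|architect   my  on|
|metal   an   grass|
|will              |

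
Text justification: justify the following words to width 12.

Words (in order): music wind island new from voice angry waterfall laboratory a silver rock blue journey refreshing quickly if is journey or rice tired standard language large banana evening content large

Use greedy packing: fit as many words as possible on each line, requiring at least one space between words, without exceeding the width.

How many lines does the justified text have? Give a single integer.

Line 1: ['music', 'wind'] (min_width=10, slack=2)
Line 2: ['island', 'new'] (min_width=10, slack=2)
Line 3: ['from', 'voice'] (min_width=10, slack=2)
Line 4: ['angry'] (min_width=5, slack=7)
Line 5: ['waterfall'] (min_width=9, slack=3)
Line 6: ['laboratory', 'a'] (min_width=12, slack=0)
Line 7: ['silver', 'rock'] (min_width=11, slack=1)
Line 8: ['blue', 'journey'] (min_width=12, slack=0)
Line 9: ['refreshing'] (min_width=10, slack=2)
Line 10: ['quickly', 'if'] (min_width=10, slack=2)
Line 11: ['is', 'journey'] (min_width=10, slack=2)
Line 12: ['or', 'rice'] (min_width=7, slack=5)
Line 13: ['tired'] (min_width=5, slack=7)
Line 14: ['standard'] (min_width=8, slack=4)
Line 15: ['language'] (min_width=8, slack=4)
Line 16: ['large', 'banana'] (min_width=12, slack=0)
Line 17: ['evening'] (min_width=7, slack=5)
Line 18: ['content'] (min_width=7, slack=5)
Line 19: ['large'] (min_width=5, slack=7)
Total lines: 19

Answer: 19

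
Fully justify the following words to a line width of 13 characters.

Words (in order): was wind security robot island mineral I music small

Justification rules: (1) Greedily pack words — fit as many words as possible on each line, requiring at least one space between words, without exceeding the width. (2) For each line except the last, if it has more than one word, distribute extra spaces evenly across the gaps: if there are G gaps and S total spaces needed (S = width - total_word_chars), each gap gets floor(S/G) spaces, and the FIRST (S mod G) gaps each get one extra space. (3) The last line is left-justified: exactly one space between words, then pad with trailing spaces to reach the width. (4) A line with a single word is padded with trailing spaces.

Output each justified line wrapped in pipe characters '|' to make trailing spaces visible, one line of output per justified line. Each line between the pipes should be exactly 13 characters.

Line 1: ['was', 'wind'] (min_width=8, slack=5)
Line 2: ['security'] (min_width=8, slack=5)
Line 3: ['robot', 'island'] (min_width=12, slack=1)
Line 4: ['mineral', 'I'] (min_width=9, slack=4)
Line 5: ['music', 'small'] (min_width=11, slack=2)

Answer: |was      wind|
|security     |
|robot  island|
|mineral     I|
|music small  |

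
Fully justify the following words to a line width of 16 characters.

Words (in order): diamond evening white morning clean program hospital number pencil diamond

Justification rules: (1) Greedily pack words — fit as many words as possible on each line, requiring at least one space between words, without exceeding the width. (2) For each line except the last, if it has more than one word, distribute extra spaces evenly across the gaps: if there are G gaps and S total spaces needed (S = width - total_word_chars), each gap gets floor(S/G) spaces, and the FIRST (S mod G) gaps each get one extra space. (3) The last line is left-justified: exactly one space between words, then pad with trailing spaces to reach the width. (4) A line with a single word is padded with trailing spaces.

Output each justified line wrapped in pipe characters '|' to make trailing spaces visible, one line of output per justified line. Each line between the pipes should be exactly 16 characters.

Answer: |diamond  evening|
|white    morning|
|clean    program|
|hospital  number|
|pencil diamond  |

Derivation:
Line 1: ['diamond', 'evening'] (min_width=15, slack=1)
Line 2: ['white', 'morning'] (min_width=13, slack=3)
Line 3: ['clean', 'program'] (min_width=13, slack=3)
Line 4: ['hospital', 'number'] (min_width=15, slack=1)
Line 5: ['pencil', 'diamond'] (min_width=14, slack=2)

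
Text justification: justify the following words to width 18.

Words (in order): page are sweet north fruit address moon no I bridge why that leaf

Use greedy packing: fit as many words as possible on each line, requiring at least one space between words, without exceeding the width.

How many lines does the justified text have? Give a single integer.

Line 1: ['page', 'are', 'sweet'] (min_width=14, slack=4)
Line 2: ['north', 'fruit'] (min_width=11, slack=7)
Line 3: ['address', 'moon', 'no', 'I'] (min_width=17, slack=1)
Line 4: ['bridge', 'why', 'that'] (min_width=15, slack=3)
Line 5: ['leaf'] (min_width=4, slack=14)
Total lines: 5

Answer: 5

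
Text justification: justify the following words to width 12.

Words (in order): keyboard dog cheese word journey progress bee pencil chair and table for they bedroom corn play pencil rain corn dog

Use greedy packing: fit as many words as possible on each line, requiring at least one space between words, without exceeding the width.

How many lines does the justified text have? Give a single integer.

Line 1: ['keyboard', 'dog'] (min_width=12, slack=0)
Line 2: ['cheese', 'word'] (min_width=11, slack=1)
Line 3: ['journey'] (min_width=7, slack=5)
Line 4: ['progress', 'bee'] (min_width=12, slack=0)
Line 5: ['pencil', 'chair'] (min_width=12, slack=0)
Line 6: ['and', 'table'] (min_width=9, slack=3)
Line 7: ['for', 'they'] (min_width=8, slack=4)
Line 8: ['bedroom', 'corn'] (min_width=12, slack=0)
Line 9: ['play', 'pencil'] (min_width=11, slack=1)
Line 10: ['rain', 'corn'] (min_width=9, slack=3)
Line 11: ['dog'] (min_width=3, slack=9)
Total lines: 11

Answer: 11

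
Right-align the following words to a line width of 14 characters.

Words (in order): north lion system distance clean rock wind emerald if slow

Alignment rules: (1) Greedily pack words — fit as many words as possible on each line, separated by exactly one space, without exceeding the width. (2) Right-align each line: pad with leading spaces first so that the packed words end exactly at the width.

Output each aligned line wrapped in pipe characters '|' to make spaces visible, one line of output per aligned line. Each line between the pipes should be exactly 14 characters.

Line 1: ['north', 'lion'] (min_width=10, slack=4)
Line 2: ['system'] (min_width=6, slack=8)
Line 3: ['distance', 'clean'] (min_width=14, slack=0)
Line 4: ['rock', 'wind'] (min_width=9, slack=5)
Line 5: ['emerald', 'if'] (min_width=10, slack=4)
Line 6: ['slow'] (min_width=4, slack=10)

Answer: |    north lion|
|        system|
|distance clean|
|     rock wind|
|    emerald if|
|          slow|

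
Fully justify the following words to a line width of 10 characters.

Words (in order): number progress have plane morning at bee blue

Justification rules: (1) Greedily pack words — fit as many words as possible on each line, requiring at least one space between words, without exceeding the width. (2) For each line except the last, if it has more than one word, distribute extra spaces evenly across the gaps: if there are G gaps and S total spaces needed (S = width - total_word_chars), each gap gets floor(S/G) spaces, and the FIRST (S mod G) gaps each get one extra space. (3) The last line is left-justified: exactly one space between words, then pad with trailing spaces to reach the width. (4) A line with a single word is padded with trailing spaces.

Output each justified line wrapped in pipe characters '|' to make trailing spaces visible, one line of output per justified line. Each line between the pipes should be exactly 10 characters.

Answer: |number    |
|progress  |
|have plane|
|morning at|
|bee blue  |

Derivation:
Line 1: ['number'] (min_width=6, slack=4)
Line 2: ['progress'] (min_width=8, slack=2)
Line 3: ['have', 'plane'] (min_width=10, slack=0)
Line 4: ['morning', 'at'] (min_width=10, slack=0)
Line 5: ['bee', 'blue'] (min_width=8, slack=2)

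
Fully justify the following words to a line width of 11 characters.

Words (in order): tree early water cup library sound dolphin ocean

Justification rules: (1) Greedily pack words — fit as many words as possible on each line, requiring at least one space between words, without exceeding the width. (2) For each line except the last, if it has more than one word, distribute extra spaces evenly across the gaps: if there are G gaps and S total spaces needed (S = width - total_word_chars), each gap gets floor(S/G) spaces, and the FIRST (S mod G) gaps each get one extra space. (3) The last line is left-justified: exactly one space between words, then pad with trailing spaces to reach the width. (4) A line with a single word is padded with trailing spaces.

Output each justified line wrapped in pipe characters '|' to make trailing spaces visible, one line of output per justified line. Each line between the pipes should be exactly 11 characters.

Answer: |tree  early|
|water   cup|
|library    |
|sound      |
|dolphin    |
|ocean      |

Derivation:
Line 1: ['tree', 'early'] (min_width=10, slack=1)
Line 2: ['water', 'cup'] (min_width=9, slack=2)
Line 3: ['library'] (min_width=7, slack=4)
Line 4: ['sound'] (min_width=5, slack=6)
Line 5: ['dolphin'] (min_width=7, slack=4)
Line 6: ['ocean'] (min_width=5, slack=6)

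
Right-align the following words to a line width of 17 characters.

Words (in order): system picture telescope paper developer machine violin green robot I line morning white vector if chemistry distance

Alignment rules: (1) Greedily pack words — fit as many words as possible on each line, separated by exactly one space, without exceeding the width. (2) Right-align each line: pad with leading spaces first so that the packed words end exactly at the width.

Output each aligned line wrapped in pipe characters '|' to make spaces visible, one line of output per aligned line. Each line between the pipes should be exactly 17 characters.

Answer: |   system picture|
|  telescope paper|
|developer machine|
|     violin green|
|     robot I line|
|    morning white|
|        vector if|
|        chemistry|
|         distance|

Derivation:
Line 1: ['system', 'picture'] (min_width=14, slack=3)
Line 2: ['telescope', 'paper'] (min_width=15, slack=2)
Line 3: ['developer', 'machine'] (min_width=17, slack=0)
Line 4: ['violin', 'green'] (min_width=12, slack=5)
Line 5: ['robot', 'I', 'line'] (min_width=12, slack=5)
Line 6: ['morning', 'white'] (min_width=13, slack=4)
Line 7: ['vector', 'if'] (min_width=9, slack=8)
Line 8: ['chemistry'] (min_width=9, slack=8)
Line 9: ['distance'] (min_width=8, slack=9)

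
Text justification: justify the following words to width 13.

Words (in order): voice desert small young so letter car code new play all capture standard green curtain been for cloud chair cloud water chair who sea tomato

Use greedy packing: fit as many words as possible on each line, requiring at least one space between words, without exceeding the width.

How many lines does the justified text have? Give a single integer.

Answer: 12

Derivation:
Line 1: ['voice', 'desert'] (min_width=12, slack=1)
Line 2: ['small', 'young'] (min_width=11, slack=2)
Line 3: ['so', 'letter', 'car'] (min_width=13, slack=0)
Line 4: ['code', 'new', 'play'] (min_width=13, slack=0)
Line 5: ['all', 'capture'] (min_width=11, slack=2)
Line 6: ['standard'] (min_width=8, slack=5)
Line 7: ['green', 'curtain'] (min_width=13, slack=0)
Line 8: ['been', 'for'] (min_width=8, slack=5)
Line 9: ['cloud', 'chair'] (min_width=11, slack=2)
Line 10: ['cloud', 'water'] (min_width=11, slack=2)
Line 11: ['chair', 'who', 'sea'] (min_width=13, slack=0)
Line 12: ['tomato'] (min_width=6, slack=7)
Total lines: 12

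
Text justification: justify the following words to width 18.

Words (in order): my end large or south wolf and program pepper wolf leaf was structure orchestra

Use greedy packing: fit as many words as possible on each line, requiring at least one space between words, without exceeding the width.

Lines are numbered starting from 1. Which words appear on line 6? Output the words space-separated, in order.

Answer: orchestra

Derivation:
Line 1: ['my', 'end', 'large', 'or'] (min_width=15, slack=3)
Line 2: ['south', 'wolf', 'and'] (min_width=14, slack=4)
Line 3: ['program', 'pepper'] (min_width=14, slack=4)
Line 4: ['wolf', 'leaf', 'was'] (min_width=13, slack=5)
Line 5: ['structure'] (min_width=9, slack=9)
Line 6: ['orchestra'] (min_width=9, slack=9)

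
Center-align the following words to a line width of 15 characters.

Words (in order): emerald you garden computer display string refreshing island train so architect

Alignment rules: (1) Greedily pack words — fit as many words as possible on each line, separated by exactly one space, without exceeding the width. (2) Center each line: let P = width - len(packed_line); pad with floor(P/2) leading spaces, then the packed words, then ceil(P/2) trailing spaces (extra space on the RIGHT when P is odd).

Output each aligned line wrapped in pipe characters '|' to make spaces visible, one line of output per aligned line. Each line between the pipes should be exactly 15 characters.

Answer: |  emerald you  |
|garden computer|
|display string |
|  refreshing   |
|island train so|
|   architect   |

Derivation:
Line 1: ['emerald', 'you'] (min_width=11, slack=4)
Line 2: ['garden', 'computer'] (min_width=15, slack=0)
Line 3: ['display', 'string'] (min_width=14, slack=1)
Line 4: ['refreshing'] (min_width=10, slack=5)
Line 5: ['island', 'train', 'so'] (min_width=15, slack=0)
Line 6: ['architect'] (min_width=9, slack=6)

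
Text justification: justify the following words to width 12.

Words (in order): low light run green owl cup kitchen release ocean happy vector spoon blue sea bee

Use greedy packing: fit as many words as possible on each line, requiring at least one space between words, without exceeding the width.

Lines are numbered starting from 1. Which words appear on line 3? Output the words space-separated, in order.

Line 1: ['low', 'light'] (min_width=9, slack=3)
Line 2: ['run', 'green'] (min_width=9, slack=3)
Line 3: ['owl', 'cup'] (min_width=7, slack=5)
Line 4: ['kitchen'] (min_width=7, slack=5)
Line 5: ['release'] (min_width=7, slack=5)
Line 6: ['ocean', 'happy'] (min_width=11, slack=1)
Line 7: ['vector', 'spoon'] (min_width=12, slack=0)
Line 8: ['blue', 'sea', 'bee'] (min_width=12, slack=0)

Answer: owl cup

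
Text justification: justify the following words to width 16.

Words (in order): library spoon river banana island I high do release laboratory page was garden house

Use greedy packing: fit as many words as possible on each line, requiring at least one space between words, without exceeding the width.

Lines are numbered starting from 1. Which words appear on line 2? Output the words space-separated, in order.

Answer: river banana

Derivation:
Line 1: ['library', 'spoon'] (min_width=13, slack=3)
Line 2: ['river', 'banana'] (min_width=12, slack=4)
Line 3: ['island', 'I', 'high', 'do'] (min_width=16, slack=0)
Line 4: ['release'] (min_width=7, slack=9)
Line 5: ['laboratory', 'page'] (min_width=15, slack=1)
Line 6: ['was', 'garden', 'house'] (min_width=16, slack=0)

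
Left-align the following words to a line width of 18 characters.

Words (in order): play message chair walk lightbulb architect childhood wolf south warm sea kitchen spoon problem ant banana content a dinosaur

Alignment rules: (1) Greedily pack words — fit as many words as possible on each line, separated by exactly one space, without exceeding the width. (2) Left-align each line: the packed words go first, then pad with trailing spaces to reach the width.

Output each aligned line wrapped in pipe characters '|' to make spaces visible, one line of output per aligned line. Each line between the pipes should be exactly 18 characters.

Line 1: ['play', 'message', 'chair'] (min_width=18, slack=0)
Line 2: ['walk', 'lightbulb'] (min_width=14, slack=4)
Line 3: ['architect'] (min_width=9, slack=9)
Line 4: ['childhood', 'wolf'] (min_width=14, slack=4)
Line 5: ['south', 'warm', 'sea'] (min_width=14, slack=4)
Line 6: ['kitchen', 'spoon'] (min_width=13, slack=5)
Line 7: ['problem', 'ant', 'banana'] (min_width=18, slack=0)
Line 8: ['content', 'a', 'dinosaur'] (min_width=18, slack=0)

Answer: |play message chair|
|walk lightbulb    |
|architect         |
|childhood wolf    |
|south warm sea    |
|kitchen spoon     |
|problem ant banana|
|content a dinosaur|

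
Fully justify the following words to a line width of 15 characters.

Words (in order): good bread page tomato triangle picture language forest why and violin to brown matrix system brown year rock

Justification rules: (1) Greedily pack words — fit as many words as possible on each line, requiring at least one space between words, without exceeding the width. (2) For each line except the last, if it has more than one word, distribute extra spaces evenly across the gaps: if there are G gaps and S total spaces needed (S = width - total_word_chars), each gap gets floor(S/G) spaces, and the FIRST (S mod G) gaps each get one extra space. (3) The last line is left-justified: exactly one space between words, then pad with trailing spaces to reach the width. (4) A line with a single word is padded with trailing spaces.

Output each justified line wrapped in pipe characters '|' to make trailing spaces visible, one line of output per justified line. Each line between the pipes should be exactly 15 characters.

Answer: |good bread page|
|tomato triangle|
|picture        |
|language forest|
|why  and violin|
|to brown matrix|
|system    brown|
|year rock      |

Derivation:
Line 1: ['good', 'bread', 'page'] (min_width=15, slack=0)
Line 2: ['tomato', 'triangle'] (min_width=15, slack=0)
Line 3: ['picture'] (min_width=7, slack=8)
Line 4: ['language', 'forest'] (min_width=15, slack=0)
Line 5: ['why', 'and', 'violin'] (min_width=14, slack=1)
Line 6: ['to', 'brown', 'matrix'] (min_width=15, slack=0)
Line 7: ['system', 'brown'] (min_width=12, slack=3)
Line 8: ['year', 'rock'] (min_width=9, slack=6)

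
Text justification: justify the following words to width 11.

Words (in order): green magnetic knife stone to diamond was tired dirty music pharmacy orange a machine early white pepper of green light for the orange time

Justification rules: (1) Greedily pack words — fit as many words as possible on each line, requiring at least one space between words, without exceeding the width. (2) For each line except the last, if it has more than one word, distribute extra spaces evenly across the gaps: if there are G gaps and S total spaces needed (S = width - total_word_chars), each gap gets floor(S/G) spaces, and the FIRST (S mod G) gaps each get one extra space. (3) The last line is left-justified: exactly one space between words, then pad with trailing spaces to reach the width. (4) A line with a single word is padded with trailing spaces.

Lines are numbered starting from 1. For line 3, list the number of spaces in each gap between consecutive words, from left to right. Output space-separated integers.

Answer: 1

Derivation:
Line 1: ['green'] (min_width=5, slack=6)
Line 2: ['magnetic'] (min_width=8, slack=3)
Line 3: ['knife', 'stone'] (min_width=11, slack=0)
Line 4: ['to', 'diamond'] (min_width=10, slack=1)
Line 5: ['was', 'tired'] (min_width=9, slack=2)
Line 6: ['dirty', 'music'] (min_width=11, slack=0)
Line 7: ['pharmacy'] (min_width=8, slack=3)
Line 8: ['orange', 'a'] (min_width=8, slack=3)
Line 9: ['machine'] (min_width=7, slack=4)
Line 10: ['early', 'white'] (min_width=11, slack=0)
Line 11: ['pepper', 'of'] (min_width=9, slack=2)
Line 12: ['green', 'light'] (min_width=11, slack=0)
Line 13: ['for', 'the'] (min_width=7, slack=4)
Line 14: ['orange', 'time'] (min_width=11, slack=0)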